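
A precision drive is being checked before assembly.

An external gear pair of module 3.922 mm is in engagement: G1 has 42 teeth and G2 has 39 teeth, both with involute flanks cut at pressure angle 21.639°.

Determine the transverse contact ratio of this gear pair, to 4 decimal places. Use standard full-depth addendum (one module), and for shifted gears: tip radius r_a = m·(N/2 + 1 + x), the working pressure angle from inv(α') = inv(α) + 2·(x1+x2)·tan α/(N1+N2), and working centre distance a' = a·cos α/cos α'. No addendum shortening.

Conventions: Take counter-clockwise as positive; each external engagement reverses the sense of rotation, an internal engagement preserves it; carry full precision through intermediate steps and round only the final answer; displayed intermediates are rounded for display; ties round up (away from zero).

1.6400

recognized (one external pair, fixed centres): single-mesh tooth geometry, m = 3.922, N1 = 42, N2 = 39
base radii: r_b1 = 76.557595, r_b2 = 71.089196
tip radii: r_a1 = 86.284000, r_a2 = 80.401000
no profile shift: α' = α, a' = a
action lengths: √(r_a1²−r_b1²) = 39.797779, √(r_a2²−r_b2²) = 37.558582
base pitch p_b = π·m·cos α = 11.452989
CR = (39.797779 + 37.558582 − 158.841000·sin 21.63900°)/11.452989 = 1.639971
contact ratio ≈ 1.6400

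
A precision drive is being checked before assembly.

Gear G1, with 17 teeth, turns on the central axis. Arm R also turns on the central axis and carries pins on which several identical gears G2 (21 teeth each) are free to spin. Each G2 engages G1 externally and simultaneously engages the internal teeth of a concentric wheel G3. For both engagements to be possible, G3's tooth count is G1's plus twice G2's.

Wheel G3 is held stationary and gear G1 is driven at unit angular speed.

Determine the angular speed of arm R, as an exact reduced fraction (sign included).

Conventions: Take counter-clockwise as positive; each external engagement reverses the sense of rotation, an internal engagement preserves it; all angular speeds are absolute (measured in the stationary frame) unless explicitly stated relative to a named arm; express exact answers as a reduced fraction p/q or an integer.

17/76

topology: planetary set — G1 17T / G2 21T / G3 59T, arm = carrier (Willis)
ring teeth: 17 + 2·21 = 59
17(ω_sun−ω_arm) = −59(ω_ring−ω_arm),  ω_ring = 0, ω_sun = 1
17(1−ω_arm) = −59(0−ω_arm)  ⇒  76·ω_arm = 17  ⇒  ω_arm = 17/76
exact speed ratio = 17/76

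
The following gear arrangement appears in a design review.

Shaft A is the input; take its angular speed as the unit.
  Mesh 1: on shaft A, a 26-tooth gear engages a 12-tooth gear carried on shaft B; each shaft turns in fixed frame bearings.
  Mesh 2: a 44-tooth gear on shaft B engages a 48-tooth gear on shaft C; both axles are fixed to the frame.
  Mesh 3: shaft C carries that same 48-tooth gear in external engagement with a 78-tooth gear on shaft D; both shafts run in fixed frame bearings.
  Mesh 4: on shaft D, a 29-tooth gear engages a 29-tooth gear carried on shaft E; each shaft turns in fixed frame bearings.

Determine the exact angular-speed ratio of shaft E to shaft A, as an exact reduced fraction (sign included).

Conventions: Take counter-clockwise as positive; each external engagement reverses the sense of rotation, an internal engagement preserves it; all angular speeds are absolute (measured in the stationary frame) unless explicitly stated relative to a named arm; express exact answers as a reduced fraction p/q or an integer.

11/9

class = fixed-axis compound train [4 meshes; 4 ratios multiply, 4 sense flips]
mesh 1 [26T→12T]: running ratio 13/6, sense −
mesh 2 [44T→48T]: running ratio 143/72, sense +
mesh 3 [48T→78T]: running ratio 11/9, sense −
mesh 4 [29T→29T]: running ratio 11/9, sense +
ω_out/ω_in = 11/9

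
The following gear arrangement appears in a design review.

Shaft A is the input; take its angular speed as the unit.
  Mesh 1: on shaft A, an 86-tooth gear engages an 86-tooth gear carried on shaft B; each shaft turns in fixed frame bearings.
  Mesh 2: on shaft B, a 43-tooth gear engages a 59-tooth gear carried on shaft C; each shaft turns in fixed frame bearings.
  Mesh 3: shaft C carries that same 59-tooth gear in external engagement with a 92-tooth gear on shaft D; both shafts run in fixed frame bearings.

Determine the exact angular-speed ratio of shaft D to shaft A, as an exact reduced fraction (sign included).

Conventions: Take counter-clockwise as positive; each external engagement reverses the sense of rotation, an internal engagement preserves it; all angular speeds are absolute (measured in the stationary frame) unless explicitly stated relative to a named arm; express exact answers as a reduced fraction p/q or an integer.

class = fixed-axis compound train [3 meshes; 3 ratios multiply, 3 sense flips]
mesh 1 [86T→86T]: running ratio 1, sense −
mesh 2 [43T→59T]: running ratio 43/59, sense +
mesh 3 [59T→92T]: running ratio 43/92, sense −
ω_out/ω_in = -43/92

-43/92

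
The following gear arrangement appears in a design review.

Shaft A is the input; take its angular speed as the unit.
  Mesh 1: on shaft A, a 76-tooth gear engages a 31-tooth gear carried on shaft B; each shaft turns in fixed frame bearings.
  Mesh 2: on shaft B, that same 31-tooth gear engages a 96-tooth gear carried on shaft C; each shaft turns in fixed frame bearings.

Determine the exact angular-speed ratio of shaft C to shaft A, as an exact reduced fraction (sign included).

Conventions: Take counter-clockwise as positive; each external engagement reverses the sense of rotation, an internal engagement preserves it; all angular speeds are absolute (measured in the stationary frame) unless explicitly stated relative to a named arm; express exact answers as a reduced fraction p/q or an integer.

19/24

class = fixed-axis compound train [2 meshes; 2 ratios multiply, 2 sense flips]
mesh 1 [76T→31T]: running ratio 76/31, sense −
mesh 2 [31T→96T]: running ratio 19/24, sense +
ω_out/ω_in = 19/24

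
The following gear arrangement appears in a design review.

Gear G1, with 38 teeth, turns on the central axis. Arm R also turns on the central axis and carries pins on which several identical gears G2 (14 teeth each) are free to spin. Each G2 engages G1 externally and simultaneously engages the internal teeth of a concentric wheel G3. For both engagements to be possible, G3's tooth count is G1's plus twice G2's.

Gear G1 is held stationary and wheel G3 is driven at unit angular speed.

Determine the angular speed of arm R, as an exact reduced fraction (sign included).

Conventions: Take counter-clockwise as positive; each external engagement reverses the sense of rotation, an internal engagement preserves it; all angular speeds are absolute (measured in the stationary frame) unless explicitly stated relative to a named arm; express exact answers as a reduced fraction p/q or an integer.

33/52

class = planetary set [G3 = 38+2·14 = 66; Willis about the carrier]
ring teeth: 38 + 2·14 = 66
38(ω_sun−ω_arm) = −66(ω_ring−ω_arm),  ω_sun = 0, ω_ring = 1
38(0−ω_arm) = −66(1−ω_arm)  ⇒  104·ω_arm = 66  ⇒  ω_arm = 33/52
exact speed ratio = 33/52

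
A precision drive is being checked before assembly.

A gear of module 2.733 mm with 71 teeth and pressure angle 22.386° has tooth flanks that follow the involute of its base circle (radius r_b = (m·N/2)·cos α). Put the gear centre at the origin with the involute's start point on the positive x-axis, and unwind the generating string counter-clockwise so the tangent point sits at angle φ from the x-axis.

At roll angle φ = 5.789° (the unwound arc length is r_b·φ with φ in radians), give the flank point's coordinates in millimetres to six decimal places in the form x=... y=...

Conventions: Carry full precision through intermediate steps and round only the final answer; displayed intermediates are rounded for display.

single-mesh involute tooth geometry (71T wheel at module 2.733)
pitch radius r_p = m·N/2 = 2.733·71/2 = 97.021500
base radius r_b = r_p·cos α = 97.021500·cos 22.386° = 89.709874
roll angle φ = 5.789° = 0.10103711 rad
x = r_b·(cos φ + φ·sin φ) = 90.166608
y = r_b·(sin φ − φ·cos φ) = 0.030812

x=90.166608 y=0.030812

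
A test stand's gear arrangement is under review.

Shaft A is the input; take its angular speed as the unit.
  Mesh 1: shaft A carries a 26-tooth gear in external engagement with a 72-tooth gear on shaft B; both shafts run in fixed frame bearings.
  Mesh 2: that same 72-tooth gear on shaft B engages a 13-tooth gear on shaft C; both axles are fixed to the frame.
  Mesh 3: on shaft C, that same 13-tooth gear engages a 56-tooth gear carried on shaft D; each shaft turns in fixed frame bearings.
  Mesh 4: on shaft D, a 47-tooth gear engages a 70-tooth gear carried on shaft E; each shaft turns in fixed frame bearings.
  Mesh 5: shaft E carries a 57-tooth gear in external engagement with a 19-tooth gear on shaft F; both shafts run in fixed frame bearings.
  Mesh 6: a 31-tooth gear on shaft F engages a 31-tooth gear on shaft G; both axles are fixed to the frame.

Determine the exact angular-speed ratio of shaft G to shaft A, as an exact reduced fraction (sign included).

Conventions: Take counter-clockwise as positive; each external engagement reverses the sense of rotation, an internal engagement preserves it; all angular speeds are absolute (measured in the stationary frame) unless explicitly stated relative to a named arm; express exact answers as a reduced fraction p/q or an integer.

1833/1960

class = fixed-axis compound train [6 meshes; 6 ratios multiply, 6 sense flips]
mesh 1 [26T→72T]: running ratio 13/36, sense −
mesh 2 [72T→13T]: running ratio 2, sense +
mesh 3 [13T→56T]: running ratio 13/28, sense −
mesh 4 [47T→70T]: running ratio 611/1960, sense +
mesh 5 [57T→19T]: running ratio 1833/1960, sense −
mesh 6 [31T→31T]: running ratio 1833/1960, sense +
ω_out/ω_in = 1833/1960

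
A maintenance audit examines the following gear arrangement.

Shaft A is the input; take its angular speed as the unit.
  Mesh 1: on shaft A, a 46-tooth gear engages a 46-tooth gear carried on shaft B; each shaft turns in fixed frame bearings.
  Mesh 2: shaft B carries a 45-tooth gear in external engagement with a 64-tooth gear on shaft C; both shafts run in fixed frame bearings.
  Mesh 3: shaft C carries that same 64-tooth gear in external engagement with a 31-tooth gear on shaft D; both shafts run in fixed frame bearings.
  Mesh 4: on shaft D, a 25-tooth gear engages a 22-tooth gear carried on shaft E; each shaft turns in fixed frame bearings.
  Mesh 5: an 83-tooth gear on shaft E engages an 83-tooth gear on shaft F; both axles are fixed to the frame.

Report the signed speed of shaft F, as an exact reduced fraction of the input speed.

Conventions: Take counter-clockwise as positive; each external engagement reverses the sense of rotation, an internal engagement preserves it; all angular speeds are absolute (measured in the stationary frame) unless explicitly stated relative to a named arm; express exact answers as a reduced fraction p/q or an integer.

5-mesh fixed-axis compound train (all bearings frame-fixed)
mesh 1 [46T→46T]: |ω|/ω_in = 1×46/46 = 1, sense flips to −
mesh 2 [45T→64T]: |ω|/ω_in = 1×45/64 = 45/64, sense flips to +
mesh 3 [64T→31T]: |ω|/ω_in = (45/64)×64/31 = 45/31, sense flips to −
mesh 4 [25T→22T]: |ω|/ω_in = (45/31)×25/22 = 1125/682, sense flips to +
mesh 5 [83T→83T]: |ω|/ω_in = (1125/682)×83/83 = 1125/682, sense flips to −
signed output speed (× input speed) = -1125/682

-1125/682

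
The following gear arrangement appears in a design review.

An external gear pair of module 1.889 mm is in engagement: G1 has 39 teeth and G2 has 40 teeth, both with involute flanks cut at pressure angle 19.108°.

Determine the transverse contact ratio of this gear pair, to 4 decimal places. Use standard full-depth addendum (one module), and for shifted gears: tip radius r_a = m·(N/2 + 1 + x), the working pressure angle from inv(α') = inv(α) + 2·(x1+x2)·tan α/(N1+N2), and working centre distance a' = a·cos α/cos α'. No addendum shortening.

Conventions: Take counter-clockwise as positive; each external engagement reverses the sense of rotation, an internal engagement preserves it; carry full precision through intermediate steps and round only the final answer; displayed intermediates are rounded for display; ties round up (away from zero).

1.7562

recognized (one external pair, fixed centres): single-mesh tooth geometry, m = 1.889, N1 = 39, N2 = 40
base radii: r_b1 = 34.805982, r_b2 = 35.698443
tip radii: r_a1 = 38.724500, r_a2 = 39.669000
no profile shift: α' = α, a' = a
action lengths: √(r_a1²−r_b1²) = 16.974407, √(r_a2²−r_b2²) = 17.298864
base pitch p_b = π·m·cos α = 5.607498
CR = (16.974407 + 17.298864 − 74.615500·sin 19.10800°)/5.607498 = 1.756202
contact ratio ≈ 1.7562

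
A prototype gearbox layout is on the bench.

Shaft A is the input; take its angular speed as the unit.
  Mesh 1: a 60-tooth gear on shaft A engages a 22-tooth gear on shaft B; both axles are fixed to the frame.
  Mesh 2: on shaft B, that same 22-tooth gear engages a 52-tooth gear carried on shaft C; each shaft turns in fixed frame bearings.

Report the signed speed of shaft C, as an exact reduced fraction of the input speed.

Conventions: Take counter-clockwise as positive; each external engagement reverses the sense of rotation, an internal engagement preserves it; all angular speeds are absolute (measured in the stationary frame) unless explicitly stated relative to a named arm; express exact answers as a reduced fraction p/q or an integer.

2-mesh fixed-axis compound train (all bearings frame-fixed)
mesh 1 [60T→22T]: |ω|/ω_in = 1×60/22 = 30/11, sense flips to −
mesh 2 [22T→52T]: |ω|/ω_in = (30/11)×22/52 = 15/13, sense flips to +
signed output speed (× input speed) = 15/13

15/13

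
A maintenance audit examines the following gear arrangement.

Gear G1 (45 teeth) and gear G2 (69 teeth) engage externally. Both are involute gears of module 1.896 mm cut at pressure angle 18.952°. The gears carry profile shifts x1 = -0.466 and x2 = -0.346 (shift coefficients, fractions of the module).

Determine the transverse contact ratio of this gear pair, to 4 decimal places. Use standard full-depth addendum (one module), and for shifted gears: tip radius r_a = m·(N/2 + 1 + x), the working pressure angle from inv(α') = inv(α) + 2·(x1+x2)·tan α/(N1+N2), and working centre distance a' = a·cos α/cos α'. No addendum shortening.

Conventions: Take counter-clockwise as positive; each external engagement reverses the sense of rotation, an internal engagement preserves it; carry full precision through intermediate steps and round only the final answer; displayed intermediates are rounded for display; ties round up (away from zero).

2.1119

topology: single-mesh involute geometry — m = 1.896, 45T/69T pair
base radii: r_b1 = 40.347444, r_b2 = 61.866080
tip radii: r_a1 = 43.672464, r_a2 = 66.651984
inv(α') = inv(18.952°) + 2·(-0.466-0.346)·tan α/(45+69) = 0.00772419  ⇒  α' = 16.15962°
a' = a·cos α / cos α' = 108.0720·cos 18.952°/cos 16.15962° = 106.418095
action lengths: √(r_a1²−r_b1²) = 16.714302, √(r_a2²−r_b2²) = 24.800707
base pitch p_b = π·m·cos α = 5.633566
CR = (16.714302 + 24.800707 − 106.418095·sin 16.15962°)/5.633566 = 2.111866
contact ratio ≈ 2.1119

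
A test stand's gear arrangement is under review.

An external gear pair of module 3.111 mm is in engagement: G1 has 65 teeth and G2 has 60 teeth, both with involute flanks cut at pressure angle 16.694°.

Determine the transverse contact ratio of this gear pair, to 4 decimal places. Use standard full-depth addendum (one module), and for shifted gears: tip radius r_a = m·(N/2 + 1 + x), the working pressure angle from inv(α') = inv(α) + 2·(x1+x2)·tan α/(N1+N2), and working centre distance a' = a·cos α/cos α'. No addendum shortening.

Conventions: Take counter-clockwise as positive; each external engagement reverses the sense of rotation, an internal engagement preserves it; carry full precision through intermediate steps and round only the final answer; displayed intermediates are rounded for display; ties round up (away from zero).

recognized (one external pair, fixed centres): single-mesh tooth geometry, m = 3.111, N1 = 65, N2 = 60
base radii: r_b1 = 96.846080, r_b2 = 89.396381
tip radii: r_a1 = 104.218500, r_a2 = 96.441000
no profile shift: α' = α, a' = a
action lengths: √(r_a1²−r_b1²) = 38.501072, √(r_a2²−r_b2²) = 36.182226
base pitch p_b = π·m·cos α = 9.361567
CR = (38.501072 + 36.182226 − 194.437500·sin 16.69400°)/9.361567 = 2.011323
contact ratio ≈ 2.0113

2.0113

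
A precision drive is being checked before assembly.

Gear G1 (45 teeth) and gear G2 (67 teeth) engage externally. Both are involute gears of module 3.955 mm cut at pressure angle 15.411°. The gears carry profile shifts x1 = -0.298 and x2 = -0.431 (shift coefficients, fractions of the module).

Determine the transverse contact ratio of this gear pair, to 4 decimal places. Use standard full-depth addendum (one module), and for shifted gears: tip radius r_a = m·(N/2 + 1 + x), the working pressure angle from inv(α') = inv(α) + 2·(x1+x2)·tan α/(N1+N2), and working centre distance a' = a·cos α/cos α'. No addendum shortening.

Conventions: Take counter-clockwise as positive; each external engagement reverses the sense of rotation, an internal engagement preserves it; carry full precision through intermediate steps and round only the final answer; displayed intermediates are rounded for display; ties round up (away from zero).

topology: single-mesh involute geometry — m = 3.955, 45T/67T pair
base radii: r_b1 = 85.787901, r_b2 = 127.728653
tip radii: r_a1 = 91.763910, r_a2 = 134.742895
inv(α') = inv(15.411°) + 2·(-0.298-0.431)·tan α/(45+67) = 0.00309136  ⇒  α' = 11.96733°
a' = a·cos α / cos α' = 221.4800·cos 15.411°/cos 11.96733° = 218.260221
action lengths: √(r_a1²−r_b1²) = 32.573780, √(r_a2²−r_b2²) = 42.907330
base pitch p_b = π·m·cos α = 11.978251
CR = (32.573780 + 42.907330 − 218.260221·sin 11.96733°)/11.978251 = 2.523241
contact ratio ≈ 2.5232

2.5232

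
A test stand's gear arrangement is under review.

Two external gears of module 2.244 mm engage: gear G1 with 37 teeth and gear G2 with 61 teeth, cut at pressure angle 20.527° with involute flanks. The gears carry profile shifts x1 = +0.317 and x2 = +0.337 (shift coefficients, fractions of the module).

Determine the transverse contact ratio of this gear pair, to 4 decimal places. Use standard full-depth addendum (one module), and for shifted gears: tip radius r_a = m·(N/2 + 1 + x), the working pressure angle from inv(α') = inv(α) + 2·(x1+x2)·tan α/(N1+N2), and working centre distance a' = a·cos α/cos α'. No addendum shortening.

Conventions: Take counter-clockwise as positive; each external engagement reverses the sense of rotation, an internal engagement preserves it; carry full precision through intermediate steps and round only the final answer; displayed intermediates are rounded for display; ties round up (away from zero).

topology: single-mesh involute geometry — m = 2.244, 37T/61T pair
base radii: r_b1 = 38.878154, r_b2 = 64.096416
tip radii: r_a1 = 44.469348, r_a2 = 71.442228
inv(α') = inv(20.527°) + 2·(+0.317+0.337)·tan α/(37+61) = 0.02115554  ⇒  α' = 22.37942°
a' = a·cos α / cos α' = 109.9560·cos 20.527°/cos 22.37942° = 111.362039
action lengths: √(r_a1²−r_b1²) = 21.587313, √(r_a2²−r_b2²) = 31.553786
base pitch p_b = π·m·cos α = 6.602126
CR = (21.587313 + 31.553786 − 111.362039·sin 22.37942°)/6.602126 = 1.626948
contact ratio ≈ 1.6269

1.6269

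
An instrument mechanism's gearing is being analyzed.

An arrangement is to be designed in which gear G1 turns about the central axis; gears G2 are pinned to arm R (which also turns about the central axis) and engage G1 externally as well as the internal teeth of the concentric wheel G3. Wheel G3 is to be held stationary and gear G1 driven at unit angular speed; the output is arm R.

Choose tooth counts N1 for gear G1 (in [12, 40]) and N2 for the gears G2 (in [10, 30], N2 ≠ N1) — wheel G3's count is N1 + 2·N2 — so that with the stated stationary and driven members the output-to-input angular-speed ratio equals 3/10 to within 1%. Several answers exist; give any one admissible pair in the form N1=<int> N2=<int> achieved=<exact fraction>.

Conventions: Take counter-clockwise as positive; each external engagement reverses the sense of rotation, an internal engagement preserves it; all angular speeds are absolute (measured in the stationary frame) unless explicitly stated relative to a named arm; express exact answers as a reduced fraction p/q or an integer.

planetary set to be sized for 3/10 (Willis relation)
Willis with ω_ring = 0: ω_arm/ω_sun = N1/(N1+N3); set equal to 3/10  ⇒  N3/N1 = 1/(3/10) − 1 = 7/3
N3 = N1 + 2·N2  ⇒  N2/N1 = (N3/N1 − 1)/2 = (7/3 − 1)/2 = 2/3
smallest multiple with N1 ≥ 12 and N2 ≥ 10: k = 5  ⇒  N1 = 5·3 = 15, N2 = 5·2 = 10 (N1 ≤ 40, N2 ≤ 30, N2 ≠ N1 ✓), N3 = 15 + 2·10 = 35
check: N1/(N1+N3) with N1 = 15, N3 = 35 gives 3/10; |achieved − target| = 0 ≤ 3/1000 ✓

N1=15 N2=10 achieved=3/10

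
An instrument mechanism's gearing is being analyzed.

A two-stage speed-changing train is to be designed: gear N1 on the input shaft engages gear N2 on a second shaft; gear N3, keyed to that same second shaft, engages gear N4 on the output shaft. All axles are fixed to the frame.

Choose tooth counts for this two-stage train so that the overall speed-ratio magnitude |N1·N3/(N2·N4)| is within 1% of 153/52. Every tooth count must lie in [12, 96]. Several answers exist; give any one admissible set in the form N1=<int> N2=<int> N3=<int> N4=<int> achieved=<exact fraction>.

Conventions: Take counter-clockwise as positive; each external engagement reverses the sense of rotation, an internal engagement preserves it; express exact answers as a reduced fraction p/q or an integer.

N1=17 N2=12 N3=27 N4=13 achieved=153/52

class = fixed-axis compound train [2-stage, 153/52 wanted]
target = 153/52 in lowest terms: an exact hit needs N1·N3 = k·153 and N2·N4 = k·52 for one integer k, every count in [12, 96]; additionally prefer no 1:1 stage (N1 ≠ N2, N3 ≠ N4)
k = 1…2: no 1:1-free in-range split of k·153 and k·52 into factor pairs; take k = 3
k = 3: N1·N3 = 459 = 17·27, N2·N4 = 156 = 12·13
achieved = 17·27/(12·13) = 153/52; |achieved − target| = 0 ≤ 153/5200 ✓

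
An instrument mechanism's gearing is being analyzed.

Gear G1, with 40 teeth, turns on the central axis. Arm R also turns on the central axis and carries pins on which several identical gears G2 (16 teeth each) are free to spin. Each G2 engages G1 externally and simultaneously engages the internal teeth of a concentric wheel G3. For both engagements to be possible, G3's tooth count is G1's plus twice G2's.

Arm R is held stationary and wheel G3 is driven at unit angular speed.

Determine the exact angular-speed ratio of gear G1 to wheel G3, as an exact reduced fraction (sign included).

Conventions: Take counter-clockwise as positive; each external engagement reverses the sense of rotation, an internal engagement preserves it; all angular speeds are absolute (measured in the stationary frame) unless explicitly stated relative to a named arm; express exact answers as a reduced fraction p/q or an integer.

-9/5

planetary set (40T centre, 16T on arm, 72T internal) — Willis relation
ring teeth: 40 + 2·16 = 72
40(ω_sun−ω_arm) = −72(ω_ring−ω_arm),  ω_arm = 0, ω_ring = 1
ω_sun = 0 − (72/40)(1−0) = -9/5
ω_out/ω_in = -9/5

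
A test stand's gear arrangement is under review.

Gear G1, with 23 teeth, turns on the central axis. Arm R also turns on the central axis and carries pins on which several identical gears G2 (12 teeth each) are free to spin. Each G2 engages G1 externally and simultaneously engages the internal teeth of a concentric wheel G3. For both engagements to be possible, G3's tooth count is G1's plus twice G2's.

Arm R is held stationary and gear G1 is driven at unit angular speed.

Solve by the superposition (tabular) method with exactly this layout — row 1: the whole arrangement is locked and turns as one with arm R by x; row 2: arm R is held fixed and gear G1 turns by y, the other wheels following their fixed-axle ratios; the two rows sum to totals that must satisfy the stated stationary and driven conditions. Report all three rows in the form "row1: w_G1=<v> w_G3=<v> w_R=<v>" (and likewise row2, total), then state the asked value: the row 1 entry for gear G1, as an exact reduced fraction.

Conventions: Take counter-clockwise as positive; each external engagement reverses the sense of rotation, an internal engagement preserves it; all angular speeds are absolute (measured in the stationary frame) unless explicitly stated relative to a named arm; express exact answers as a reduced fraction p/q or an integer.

row1: w_G1=0 w_G3=0 w_R=0
row2: w_G1=1 w_G3=-23/47 w_R=0
total: w_G1=1 w_G3=-23/47 w_R=0
asked value: 0

topology: planetary set — G1 23T / G2 12T / G3 47T, arm = carrier (Willis)
row 1: whole set turns with the arm by x
row 2 (arm held, sun turns y): ω_ring = −(23/47)·y, ω_arm = 0
boundary: total ω_arm = x = 0 and total ω_sun = x + y = 1  ⇒  y = 1, x = 0
row 2 ring = −(23/47)·1 = -23/47
totals (row 1 + row 2): sun 0 + 1 = 1, ring 0 + (-23/47) = -23/47, arm 0 + 0 = 0
asked cell (row1, sun) = 0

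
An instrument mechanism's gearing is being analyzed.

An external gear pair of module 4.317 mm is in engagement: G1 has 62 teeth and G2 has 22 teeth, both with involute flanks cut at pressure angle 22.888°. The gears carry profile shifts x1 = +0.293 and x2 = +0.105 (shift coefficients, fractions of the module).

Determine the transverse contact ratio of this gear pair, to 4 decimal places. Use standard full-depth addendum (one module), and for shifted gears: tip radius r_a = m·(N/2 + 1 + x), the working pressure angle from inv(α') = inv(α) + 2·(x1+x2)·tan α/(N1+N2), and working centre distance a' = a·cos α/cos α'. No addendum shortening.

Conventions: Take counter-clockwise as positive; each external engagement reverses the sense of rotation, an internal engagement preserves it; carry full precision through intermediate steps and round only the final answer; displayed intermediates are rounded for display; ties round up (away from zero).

topology: single-mesh involute geometry — m = 4.317, 62T/22T pair
base radii: r_b1 = 123.290383, r_b2 = 43.748200
tip radii: r_a1 = 139.408881, r_a2 = 52.257285
inv(α') = inv(22.888°) + 2·(+0.293+0.105)·tan α/(62+22) = 0.02669935  ⇒  α' = 24.10060°
a' = a·cos α / cos α' = 181.3140·cos 22.888°/cos 24.10060° = 182.989820
action lengths: √(r_a1²−r_b1²) = 65.071634, √(r_a2²−r_b2²) = 28.581791
base pitch p_b = π·m·cos α = 12.494457
CR = (65.071634 + 28.581791 − 182.989820·sin 24.10060°)/12.494457 = 1.515181
contact ratio ≈ 1.5152

1.5152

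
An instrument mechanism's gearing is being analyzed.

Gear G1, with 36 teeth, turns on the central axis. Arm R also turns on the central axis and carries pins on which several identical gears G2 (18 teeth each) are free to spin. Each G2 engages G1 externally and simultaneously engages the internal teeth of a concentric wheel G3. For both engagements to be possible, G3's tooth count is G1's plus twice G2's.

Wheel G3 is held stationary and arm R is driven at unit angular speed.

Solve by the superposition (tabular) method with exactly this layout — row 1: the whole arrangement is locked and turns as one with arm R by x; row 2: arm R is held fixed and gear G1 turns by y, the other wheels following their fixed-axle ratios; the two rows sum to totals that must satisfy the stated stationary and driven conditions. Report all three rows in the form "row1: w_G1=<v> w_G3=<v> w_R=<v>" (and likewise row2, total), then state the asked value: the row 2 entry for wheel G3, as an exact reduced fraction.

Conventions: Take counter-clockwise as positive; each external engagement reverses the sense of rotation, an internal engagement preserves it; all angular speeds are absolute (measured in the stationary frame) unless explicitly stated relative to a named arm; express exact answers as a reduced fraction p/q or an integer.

row1: w_G1=1 w_G3=1 w_R=1
row2: w_G1=2 w_G3=-1 w_R=0
total: w_G1=3 w_G3=0 w_R=1
asked value: -1

recognized (axles ride arm R): planetary set, 36/18/72 teeth
row 1 (train locked, turned with arm): all members turn x
row 2: sun turns y, ring = −(36/72)·y, arm 0
boundary: total ω_ring = x − (36/72)·y = 0 and total ω_arm = x = 1  ⇒  y = 2, x = 1
row 2 ring = −(36/72)·2 = -1
totals (row 1 + row 2): sun 1 + 2 = 3, ring 1 + (-1) = 0, arm 1 + 0 = 1
asked cell (row2, ring) = -1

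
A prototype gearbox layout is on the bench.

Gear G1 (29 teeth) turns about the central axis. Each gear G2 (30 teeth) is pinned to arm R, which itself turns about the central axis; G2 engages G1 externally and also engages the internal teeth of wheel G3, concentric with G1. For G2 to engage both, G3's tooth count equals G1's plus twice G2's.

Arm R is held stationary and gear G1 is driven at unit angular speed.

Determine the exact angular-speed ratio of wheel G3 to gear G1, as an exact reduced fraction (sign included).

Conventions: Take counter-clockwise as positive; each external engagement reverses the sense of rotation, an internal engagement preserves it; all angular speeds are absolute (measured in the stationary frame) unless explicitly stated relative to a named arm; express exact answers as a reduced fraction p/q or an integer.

recognized (axles ride arm R): planetary set, 29/30/89 teeth
ring teeth: 29 + 2·30 = 89
29(ω_sun−ω_arm) = −89(ω_ring−ω_arm),  ω_arm = 0, ω_sun = 1
ω_ring = 0 − (29/89)(1−0) = -29/89
ω_out/ω_in = -29/89

-29/89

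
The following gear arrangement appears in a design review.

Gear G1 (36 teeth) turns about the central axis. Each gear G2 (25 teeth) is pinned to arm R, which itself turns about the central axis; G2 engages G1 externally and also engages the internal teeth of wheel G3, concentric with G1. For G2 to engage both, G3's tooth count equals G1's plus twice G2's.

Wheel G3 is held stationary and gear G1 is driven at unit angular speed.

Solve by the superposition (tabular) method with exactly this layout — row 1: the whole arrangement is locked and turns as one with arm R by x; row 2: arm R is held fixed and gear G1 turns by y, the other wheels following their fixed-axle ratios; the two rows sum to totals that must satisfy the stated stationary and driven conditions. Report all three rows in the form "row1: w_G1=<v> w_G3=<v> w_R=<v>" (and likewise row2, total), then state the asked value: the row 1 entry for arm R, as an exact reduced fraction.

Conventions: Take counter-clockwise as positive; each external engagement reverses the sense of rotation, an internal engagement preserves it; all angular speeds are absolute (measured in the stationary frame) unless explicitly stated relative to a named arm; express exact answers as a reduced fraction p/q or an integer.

class = planetary set [G3 = 36+2·25 = 86; Willis about the carrier]
row 1: whole set turns with the arm by x
row 2 — arm fixed, fixed-axis ratios: sun y, ring −(36/86)·y, arm 0
boundary: total ω_ring = x − (36/86)·y = 0 and total ω_sun = x + y = 1  ⇒  y = 43/61, x = 18/61
row 2 ring = −(36/86)·43/61 = -18/61
totals (row 1 + row 2): sun 18/61 + 43/61 = 1, ring 18/61 + (-18/61) = 0, arm 18/61 + 0 = 18/61
asked cell (row1, arm) = 18/61

row1: w_G1=18/61 w_G3=18/61 w_R=18/61
row2: w_G1=43/61 w_G3=-18/61 w_R=0
total: w_G1=1 w_G3=0 w_R=18/61
asked value: 18/61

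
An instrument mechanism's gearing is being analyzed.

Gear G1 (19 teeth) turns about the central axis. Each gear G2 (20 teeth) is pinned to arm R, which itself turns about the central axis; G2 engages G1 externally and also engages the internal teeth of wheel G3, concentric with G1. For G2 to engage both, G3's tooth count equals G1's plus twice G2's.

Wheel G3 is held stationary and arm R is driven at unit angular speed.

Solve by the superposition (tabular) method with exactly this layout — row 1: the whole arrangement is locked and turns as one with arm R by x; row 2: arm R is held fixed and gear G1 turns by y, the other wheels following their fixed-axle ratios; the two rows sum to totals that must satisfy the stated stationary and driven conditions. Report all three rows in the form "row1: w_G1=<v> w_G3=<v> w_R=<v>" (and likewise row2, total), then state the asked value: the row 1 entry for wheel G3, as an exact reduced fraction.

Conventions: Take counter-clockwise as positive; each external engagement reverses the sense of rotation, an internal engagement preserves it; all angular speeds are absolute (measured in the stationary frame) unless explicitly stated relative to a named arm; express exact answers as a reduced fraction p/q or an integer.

planetary set (19T centre, 20T on arm, 59T internal) — Willis relation
superposition row 1 [locked train]: every member turns x
row 2 — arm fixed, fixed-axis ratios: sun y, ring −(19/59)·y, arm 0
boundary: total ω_ring = x − (19/59)·y = 0 and total ω_arm = x = 1  ⇒  y = 59/19, x = 1
row 2 ring = −(19/59)·59/19 = -1
totals (row 1 + row 2): sun 1 + 59/19 = 78/19, ring 1 + (-1) = 0, arm 1 + 0 = 1
asked cell (row1, ring) = 1

row1: w_G1=1 w_G3=1 w_R=1
row2: w_G1=59/19 w_G3=-1 w_R=0
total: w_G1=78/19 w_G3=0 w_R=1
asked value: 1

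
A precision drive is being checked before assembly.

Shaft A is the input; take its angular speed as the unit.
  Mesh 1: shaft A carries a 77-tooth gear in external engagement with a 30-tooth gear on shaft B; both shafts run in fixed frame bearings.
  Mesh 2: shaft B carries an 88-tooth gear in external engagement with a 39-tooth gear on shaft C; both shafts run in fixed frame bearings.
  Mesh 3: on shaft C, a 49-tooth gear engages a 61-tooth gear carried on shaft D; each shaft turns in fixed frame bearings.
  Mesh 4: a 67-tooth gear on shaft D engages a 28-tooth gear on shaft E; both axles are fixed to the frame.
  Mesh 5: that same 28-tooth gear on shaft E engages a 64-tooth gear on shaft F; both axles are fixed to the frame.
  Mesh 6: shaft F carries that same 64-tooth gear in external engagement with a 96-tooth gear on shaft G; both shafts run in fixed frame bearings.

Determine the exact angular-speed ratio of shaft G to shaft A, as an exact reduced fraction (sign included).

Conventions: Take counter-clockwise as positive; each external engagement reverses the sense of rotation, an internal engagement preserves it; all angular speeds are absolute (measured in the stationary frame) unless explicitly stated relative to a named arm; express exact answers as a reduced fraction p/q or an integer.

2780701/856440

class = fixed-axis compound train [6 meshes; 6 ratios multiply, 6 sense flips]
mesh 1 [77T→30T]: running ratio 77/30, sense −
mesh 2 [88T→39T]: running ratio 3388/585, sense +
mesh 3 [49T→61T]: running ratio 166012/35685, sense −
mesh 4 [67T→28T]: running ratio 397243/35685, sense +
mesh 5 [28T→64T]: running ratio 2780701/570960, sense −
mesh 6 [64T→96T]: running ratio 2780701/856440, sense +
ω_out/ω_in = 2780701/856440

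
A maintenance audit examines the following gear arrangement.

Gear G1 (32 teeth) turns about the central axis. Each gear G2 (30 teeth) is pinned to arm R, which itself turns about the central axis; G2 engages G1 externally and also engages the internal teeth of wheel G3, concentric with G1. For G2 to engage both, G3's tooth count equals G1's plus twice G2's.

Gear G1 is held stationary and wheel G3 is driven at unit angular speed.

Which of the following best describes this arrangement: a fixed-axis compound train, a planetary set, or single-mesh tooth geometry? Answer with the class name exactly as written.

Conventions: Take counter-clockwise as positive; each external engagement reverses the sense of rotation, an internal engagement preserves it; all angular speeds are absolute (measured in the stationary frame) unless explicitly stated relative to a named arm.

topology: planetary set — G1 32T / G2 30T / G3 92T, arm = carrier (Willis)
classification: planetary set

planetary set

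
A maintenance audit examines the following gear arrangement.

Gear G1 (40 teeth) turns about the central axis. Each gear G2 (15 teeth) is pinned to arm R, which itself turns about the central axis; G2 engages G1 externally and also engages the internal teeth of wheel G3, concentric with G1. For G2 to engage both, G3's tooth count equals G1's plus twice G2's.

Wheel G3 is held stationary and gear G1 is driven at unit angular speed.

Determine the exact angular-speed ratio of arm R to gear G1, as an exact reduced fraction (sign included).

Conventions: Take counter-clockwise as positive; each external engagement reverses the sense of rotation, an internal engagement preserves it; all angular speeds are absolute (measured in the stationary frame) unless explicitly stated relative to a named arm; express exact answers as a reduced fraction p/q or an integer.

4/11

recognized (axles ride arm R): planetary set, 40/15/70 teeth
ring teeth: 40 + 2·15 = 70
40(ω_sun−ω_arm) = −70(ω_ring−ω_arm),  ω_ring = 0, ω_sun = 1
40(1−ω_arm) = −70(0−ω_arm)  ⇒  110·ω_arm = 40  ⇒  ω_arm = 4/11
ω_out/ω_in = 4/11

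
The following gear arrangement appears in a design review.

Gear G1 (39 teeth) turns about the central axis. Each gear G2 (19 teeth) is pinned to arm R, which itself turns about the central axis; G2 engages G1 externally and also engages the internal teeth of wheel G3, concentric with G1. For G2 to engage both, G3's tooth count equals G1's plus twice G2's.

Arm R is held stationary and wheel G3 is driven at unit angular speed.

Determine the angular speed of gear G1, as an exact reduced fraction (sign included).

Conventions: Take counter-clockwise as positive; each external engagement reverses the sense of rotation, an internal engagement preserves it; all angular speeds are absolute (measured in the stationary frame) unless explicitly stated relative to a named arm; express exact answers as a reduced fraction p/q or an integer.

planetary set (39T centre, 19T on arm, 77T internal) — Willis relation
ring teeth: 39 + 2·19 = 77
39(ω_sun−ω_arm) = −77(ω_ring−ω_arm),  ω_arm = 0, ω_ring = 1
ω_sun = 0 − (77/39)(1−0) = -77/39
exact speed ratio = -77/39

-77/39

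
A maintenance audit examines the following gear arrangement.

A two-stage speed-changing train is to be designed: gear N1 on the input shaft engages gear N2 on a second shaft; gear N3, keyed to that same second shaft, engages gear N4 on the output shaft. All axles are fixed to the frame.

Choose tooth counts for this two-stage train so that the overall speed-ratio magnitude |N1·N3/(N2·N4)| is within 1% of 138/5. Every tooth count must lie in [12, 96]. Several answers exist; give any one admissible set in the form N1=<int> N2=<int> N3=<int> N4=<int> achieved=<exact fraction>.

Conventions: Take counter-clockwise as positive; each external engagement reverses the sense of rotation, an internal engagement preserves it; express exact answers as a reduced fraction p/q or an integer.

N1=54 N2=12 N3=92 N4=15 achieved=138/5

design class (target 138/5): fixed-axis compound train
target = 138/5 in lowest terms: an exact hit needs N1·N3 = k·138 and N2·N4 = k·5 for one integer k, every count in [12, 96]; additionally prefer no 1:1 stage (N1 ≠ N2, N3 ≠ N4)
k = 1…35: no 1:1-free in-range split of k·138 and k·5 into factor pairs; take k = 36
k = 36: N1·N3 = 4968 = 54·92, N2·N4 = 180 = 12·15
achieved = 54·92/(12·15) = 138/5; |achieved − target| = 0 ≤ 69/250 ✓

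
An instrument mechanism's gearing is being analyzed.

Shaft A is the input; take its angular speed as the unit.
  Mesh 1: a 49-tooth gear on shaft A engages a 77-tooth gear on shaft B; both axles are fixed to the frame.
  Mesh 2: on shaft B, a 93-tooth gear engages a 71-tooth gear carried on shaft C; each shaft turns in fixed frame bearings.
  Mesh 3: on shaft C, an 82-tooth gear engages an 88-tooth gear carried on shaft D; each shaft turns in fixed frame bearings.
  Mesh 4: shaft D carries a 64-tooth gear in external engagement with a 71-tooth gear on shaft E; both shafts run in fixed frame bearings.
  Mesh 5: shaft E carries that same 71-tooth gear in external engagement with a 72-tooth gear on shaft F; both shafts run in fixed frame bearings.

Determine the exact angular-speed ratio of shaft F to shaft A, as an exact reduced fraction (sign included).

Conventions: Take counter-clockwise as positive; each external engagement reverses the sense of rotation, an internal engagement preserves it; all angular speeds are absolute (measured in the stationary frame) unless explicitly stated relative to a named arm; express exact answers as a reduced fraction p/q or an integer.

class = fixed-axis compound train [5 meshes; 5 ratios multiply, 5 sense flips]
mesh 1 [49T→77T]: running ratio 7/11, sense −
mesh 2 [93T→71T]: running ratio 651/781, sense +
mesh 3 [82T→88T]: running ratio 26691/34364, sense −
mesh 4 [64T→71T]: running ratio 427056/609961, sense +
mesh 5 [71T→72T]: running ratio 17794/25773, sense −
ω_out/ω_in = -17794/25773

-17794/25773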